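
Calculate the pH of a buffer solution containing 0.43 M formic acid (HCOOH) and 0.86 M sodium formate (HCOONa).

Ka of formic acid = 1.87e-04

pKa = -log(1.87e-04) = 3.73. pH = pKa + log([A⁻]/[HA]) = 3.73 + log(0.86/0.43)

pH = 4.03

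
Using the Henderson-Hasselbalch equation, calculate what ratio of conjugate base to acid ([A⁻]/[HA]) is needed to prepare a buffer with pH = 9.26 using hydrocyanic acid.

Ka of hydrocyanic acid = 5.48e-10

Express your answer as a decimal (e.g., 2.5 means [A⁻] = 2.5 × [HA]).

pKa = -log(5.48e-10) = 9.2612. pH = pKa + log([A⁻]/[HA]), so log([A⁻]/[HA]) = pH − pKa = 9.26 − 9.2612 = -0.0012. [A⁻]/[HA] = 10^(-0.0012) = 0.997

[A⁻]/[HA] = 0.997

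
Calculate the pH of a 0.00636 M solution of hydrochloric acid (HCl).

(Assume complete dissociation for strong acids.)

[H⁺] = 0.00636 M for strong acid. pH = -log[H⁺] = -log(0.00636)

pH = 2.20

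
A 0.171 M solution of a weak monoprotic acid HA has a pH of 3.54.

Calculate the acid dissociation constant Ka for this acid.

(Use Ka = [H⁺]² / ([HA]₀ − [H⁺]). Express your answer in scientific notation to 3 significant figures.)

[H⁺] = 10^(−pH) = 10^(−3.54) = 2.884e-04 M. For HA ⇌ H⁺ + A⁻, Ka = [H⁺][A⁻]/[HA] = [H⁺]² / ([HA]₀ − [H⁺]) = (2.884e-04)² / (0.171 − 2.884e-04) = 4.87e-07.

K_a = 4.87e-07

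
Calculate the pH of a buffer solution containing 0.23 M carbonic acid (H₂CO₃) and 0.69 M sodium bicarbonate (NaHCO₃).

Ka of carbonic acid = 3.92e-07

pKa = -log(3.92e-07) = 6.41. pH = pKa + log([A⁻]/[HA]) = 6.41 + log(0.69/0.23)

pH = 6.88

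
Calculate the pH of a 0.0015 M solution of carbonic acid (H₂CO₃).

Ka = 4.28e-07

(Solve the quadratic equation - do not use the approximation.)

x² + Ka×x - Ka×C = 0. Using quadratic formula: [H⁺] = 2.5125e-05

pH = 4.60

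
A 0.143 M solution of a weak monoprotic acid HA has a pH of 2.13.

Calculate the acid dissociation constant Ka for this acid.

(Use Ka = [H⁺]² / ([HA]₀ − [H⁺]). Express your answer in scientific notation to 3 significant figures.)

[H⁺] = 10^(−pH) = 10^(−2.13) = 7.413e-03 M. For HA ⇌ H⁺ + A⁻, Ka = [H⁺][A⁻]/[HA] = [H⁺]² / ([HA]₀ − [H⁺]) = (7.413e-03)² / (0.143 − 7.413e-03) = 4.05e-04.

K_a = 4.05e-04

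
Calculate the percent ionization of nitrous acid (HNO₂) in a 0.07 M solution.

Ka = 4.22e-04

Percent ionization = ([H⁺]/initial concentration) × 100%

Using Ka equilibrium: x² + Ka×x - Ka×C = 0. Solving: [H⁺] = 5.2282e-03. Percent = (5.2282e-03/0.07) × 100

Percent ionization = 7.47%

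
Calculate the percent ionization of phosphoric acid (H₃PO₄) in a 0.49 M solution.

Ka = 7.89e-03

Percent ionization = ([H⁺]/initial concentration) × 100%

Using Ka equilibrium: x² + Ka×x - Ka×C = 0. Solving: [H⁺] = 5.8358e-02. Percent = (5.8358e-02/0.49) × 100

Percent ionization = 11.9%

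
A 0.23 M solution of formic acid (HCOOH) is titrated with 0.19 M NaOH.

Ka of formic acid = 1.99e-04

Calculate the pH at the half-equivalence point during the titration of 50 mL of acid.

At half-equivalence [HA] = [A⁻], so Henderson-Hasselbalch gives pH = pKa = -log(1.99e-04) = 3.70.

pH = pKa = 3.70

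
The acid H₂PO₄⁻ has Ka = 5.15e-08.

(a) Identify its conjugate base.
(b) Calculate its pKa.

(a) The conjugate base is formed by removing one H⁺ from H₂PO₄⁻, giving HPO₄²⁻. (b) pKa = -log(Ka) = -log(5.15e-08) = 7.29.

Conjugate base: HPO₄²⁻; pK_a = 7.29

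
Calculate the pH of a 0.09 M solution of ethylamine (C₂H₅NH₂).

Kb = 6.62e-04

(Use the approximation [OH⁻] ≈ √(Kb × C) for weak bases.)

[OH⁻] = √(Kb × C) = √(6.62e-04 × 0.09) = 7.7188e-03. pOH = 2.11, pH = 14 - pOH

pH = 11.89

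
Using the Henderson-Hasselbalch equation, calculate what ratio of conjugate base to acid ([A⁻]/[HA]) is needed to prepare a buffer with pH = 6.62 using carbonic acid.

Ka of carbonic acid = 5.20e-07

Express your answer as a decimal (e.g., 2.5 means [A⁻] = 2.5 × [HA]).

pKa = -log(5.20e-07) = 6.2840. pH = pKa + log([A⁻]/[HA]), so log([A⁻]/[HA]) = pH − pKa = 6.62 − 6.2840 = 0.3360. [A⁻]/[HA] = 10^(0.3360) = 2.17

[A⁻]/[HA] = 2.17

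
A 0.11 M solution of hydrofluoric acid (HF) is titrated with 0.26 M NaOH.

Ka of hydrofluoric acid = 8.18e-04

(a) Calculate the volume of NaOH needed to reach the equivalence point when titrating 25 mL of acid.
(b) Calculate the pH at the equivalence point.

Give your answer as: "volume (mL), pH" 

moles acid = 0.11 × 25/1000 = 0.00275 mol; V_base = moles/0.26 × 1000 = 10.6 mL. At equivalence only the conjugate base is present: [A⁻] = 0.00275/0.036 = 7.7297e-02 M. Kb = Kw/Ka = 1.22e-11; [OH⁻] = √(Kb × [A⁻]) = 9.7209e-07; pOH = 6.01; pH = 14 - pOH = 7.99.

V = 10.6 mL, pH = 7.99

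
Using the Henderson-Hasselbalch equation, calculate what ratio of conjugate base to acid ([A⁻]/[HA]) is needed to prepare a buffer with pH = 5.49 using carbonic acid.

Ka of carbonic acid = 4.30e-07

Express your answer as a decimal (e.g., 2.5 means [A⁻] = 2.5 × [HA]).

pKa = -log(4.30e-07) = 6.3665. pH = pKa + log([A⁻]/[HA]), so log([A⁻]/[HA]) = pH − pKa = 5.49 − 6.3665 = -0.8765. [A⁻]/[HA] = 10^(-0.8765) = 0.133

[A⁻]/[HA] = 0.133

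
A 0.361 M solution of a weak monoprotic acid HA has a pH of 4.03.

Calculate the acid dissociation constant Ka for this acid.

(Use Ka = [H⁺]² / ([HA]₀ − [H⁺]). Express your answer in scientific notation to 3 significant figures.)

[H⁺] = 10^(−pH) = 10^(−4.03) = 9.333e-05 M. For HA ⇌ H⁺ + A⁻, Ka = [H⁺][A⁻]/[HA] = [H⁺]² / ([HA]₀ − [H⁺]) = (9.333e-05)² / (0.361 − 9.333e-05) = 2.41e-08.

K_a = 2.41e-08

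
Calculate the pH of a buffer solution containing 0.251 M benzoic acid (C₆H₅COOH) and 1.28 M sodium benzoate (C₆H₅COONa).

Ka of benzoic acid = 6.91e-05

pKa = -log(6.91e-05) = 4.16. pH = pKa + log([A⁻]/[HA]) = 4.16 + log(1.28/0.251)

pH = 4.87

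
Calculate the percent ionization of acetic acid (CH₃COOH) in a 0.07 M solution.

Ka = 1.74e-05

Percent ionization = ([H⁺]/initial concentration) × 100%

Using Ka equilibrium: x² + Ka×x - Ka×C = 0. Solving: [H⁺] = 1.0950e-03. Percent = (1.0950e-03/0.07) × 100

Percent ionization = 1.56%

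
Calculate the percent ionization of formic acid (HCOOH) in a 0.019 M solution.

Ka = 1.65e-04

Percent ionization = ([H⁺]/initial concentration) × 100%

Using Ka equilibrium: x² + Ka×x - Ka×C = 0. Solving: [H⁺] = 1.6900e-03. Percent = (1.6900e-03/0.019) × 100

Percent ionization = 8.89%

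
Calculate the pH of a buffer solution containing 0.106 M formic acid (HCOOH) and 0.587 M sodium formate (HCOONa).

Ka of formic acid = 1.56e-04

pKa = -log(1.56e-04) = 3.81. pH = pKa + log([A⁻]/[HA]) = 3.81 + log(0.587/0.106)

pH = 4.55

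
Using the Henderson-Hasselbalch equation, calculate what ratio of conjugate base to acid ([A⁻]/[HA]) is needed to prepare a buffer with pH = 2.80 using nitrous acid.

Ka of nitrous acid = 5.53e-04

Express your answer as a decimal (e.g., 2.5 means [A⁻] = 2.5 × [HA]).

pKa = -log(5.53e-04) = 3.2573. pH = pKa + log([A⁻]/[HA]), so log([A⁻]/[HA]) = pH − pKa = 2.80 − 3.2573 = -0.4573. [A⁻]/[HA] = 10^(-0.4573) = 0.349

[A⁻]/[HA] = 0.349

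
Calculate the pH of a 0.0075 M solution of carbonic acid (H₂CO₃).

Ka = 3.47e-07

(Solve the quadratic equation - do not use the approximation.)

x² + Ka×x - Ka×C = 0. Using quadratic formula: [H⁺] = 5.0841e-05

pH = 4.29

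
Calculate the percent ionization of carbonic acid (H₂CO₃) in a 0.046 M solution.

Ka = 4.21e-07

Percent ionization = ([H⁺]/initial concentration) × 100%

Using Ka equilibrium: x² + Ka×x - Ka×C = 0. Solving: [H⁺] = 1.3895e-04. Percent = (1.3895e-04/0.046) × 100

Percent ionization = 0.302%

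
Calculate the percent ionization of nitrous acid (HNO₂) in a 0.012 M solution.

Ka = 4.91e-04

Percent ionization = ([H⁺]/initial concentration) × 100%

Using Ka equilibrium: x² + Ka×x - Ka×C = 0. Solving: [H⁺] = 2.1942e-03. Percent = (2.1942e-03/0.012) × 100

Percent ionization = 18.3%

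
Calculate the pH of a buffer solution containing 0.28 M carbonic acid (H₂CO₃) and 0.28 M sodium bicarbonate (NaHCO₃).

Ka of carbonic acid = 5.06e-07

pKa = -log(5.06e-07) = 6.30. pH = pKa + log([A⁻]/[HA]) = 6.30 + log(0.28/0.28)

pH = 6.30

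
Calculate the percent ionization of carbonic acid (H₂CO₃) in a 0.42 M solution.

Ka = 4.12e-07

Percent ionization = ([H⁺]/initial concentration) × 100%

Using Ka equilibrium: x² + Ka×x - Ka×C = 0. Solving: [H⁺] = 4.1577e-04. Percent = (4.1577e-04/0.42) × 100

Percent ionization = 0.099%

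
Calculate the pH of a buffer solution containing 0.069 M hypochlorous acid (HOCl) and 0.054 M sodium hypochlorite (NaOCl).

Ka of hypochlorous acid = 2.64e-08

pKa = -log(2.64e-08) = 7.58. pH = pKa + log([A⁻]/[HA]) = 7.58 + log(0.054/0.069)

pH = 7.47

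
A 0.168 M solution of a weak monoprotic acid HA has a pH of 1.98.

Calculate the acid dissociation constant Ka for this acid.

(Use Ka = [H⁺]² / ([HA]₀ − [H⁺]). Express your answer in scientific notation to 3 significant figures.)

[H⁺] = 10^(−pH) = 10^(−1.98) = 1.047e-02 M. For HA ⇌ H⁺ + A⁻, Ka = [H⁺][A⁻]/[HA] = [H⁺]² / ([HA]₀ − [H⁺]) = (1.047e-02)² / (0.168 − 1.047e-02) = 6.96e-04.

K_a = 6.96e-04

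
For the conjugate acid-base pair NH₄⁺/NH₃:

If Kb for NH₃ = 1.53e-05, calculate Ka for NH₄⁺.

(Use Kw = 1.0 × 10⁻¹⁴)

For a conjugate pair Ka × Kb = Kw, so Ka = Kw/Kb = 1.0 × 10⁻¹⁴ / 1.53e-05 = 6.54e-10.

K_a = 6.54e-10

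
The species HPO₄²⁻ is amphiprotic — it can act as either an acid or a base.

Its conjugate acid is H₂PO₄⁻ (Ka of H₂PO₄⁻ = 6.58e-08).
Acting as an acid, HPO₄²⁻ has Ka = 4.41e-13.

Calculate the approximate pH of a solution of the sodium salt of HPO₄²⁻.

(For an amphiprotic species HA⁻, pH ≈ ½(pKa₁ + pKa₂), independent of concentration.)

pKa₁ = -log(6.58e-08) = 7.18; pKa₂ = -log(4.41e-13) = 12.36. For an amphiprotic species, pH ≈ ½(pKa₁ + pKa₂) = ½(7.18 + 12.36) = 9.77.

pH = 9.77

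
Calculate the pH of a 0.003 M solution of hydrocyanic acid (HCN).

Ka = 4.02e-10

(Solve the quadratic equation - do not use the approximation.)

x² + Ka×x - Ka×C = 0. Using quadratic formula: [H⁺] = 1.0980e-06

pH = 5.96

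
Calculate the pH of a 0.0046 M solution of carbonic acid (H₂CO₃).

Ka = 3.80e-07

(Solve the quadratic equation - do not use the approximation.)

x² + Ka×x - Ka×C = 0. Using quadratic formula: [H⁺] = 4.1620e-05

pH = 4.38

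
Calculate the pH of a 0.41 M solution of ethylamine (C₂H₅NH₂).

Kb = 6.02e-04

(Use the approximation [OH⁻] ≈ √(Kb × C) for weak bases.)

[OH⁻] = √(Kb × C) = √(6.02e-04 × 0.41) = 1.5711e-02. pOH = 1.80, pH = 14 - pOH

pH = 12.20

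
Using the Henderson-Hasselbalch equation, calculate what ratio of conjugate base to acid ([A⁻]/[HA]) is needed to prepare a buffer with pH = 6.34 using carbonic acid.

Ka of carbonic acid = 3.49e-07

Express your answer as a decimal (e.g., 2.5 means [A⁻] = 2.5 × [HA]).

pKa = -log(3.49e-07) = 6.4572. pH = pKa + log([A⁻]/[HA]), so log([A⁻]/[HA]) = pH − pKa = 6.34 − 6.4572 = -0.1172. [A⁻]/[HA] = 10^(-0.1172) = 0.764

[A⁻]/[HA] = 0.764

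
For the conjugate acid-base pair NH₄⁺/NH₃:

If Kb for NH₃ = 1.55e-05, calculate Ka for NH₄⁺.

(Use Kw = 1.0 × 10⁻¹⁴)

For a conjugate pair Ka × Kb = Kw, so Ka = Kw/Kb = 1.0 × 10⁻¹⁴ / 1.55e-05 = 6.45e-10.

K_a = 6.45e-10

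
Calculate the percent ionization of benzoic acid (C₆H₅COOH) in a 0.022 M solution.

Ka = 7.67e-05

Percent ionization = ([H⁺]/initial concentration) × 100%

Using Ka equilibrium: x² + Ka×x - Ka×C = 0. Solving: [H⁺] = 1.2612e-03. Percent = (1.2612e-03/0.022) × 100

Percent ionization = 5.73%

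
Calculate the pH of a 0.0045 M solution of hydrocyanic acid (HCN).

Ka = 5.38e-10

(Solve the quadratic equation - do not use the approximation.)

x² + Ka×x - Ka×C = 0. Using quadratic formula: [H⁺] = 1.5557e-06

pH = 5.81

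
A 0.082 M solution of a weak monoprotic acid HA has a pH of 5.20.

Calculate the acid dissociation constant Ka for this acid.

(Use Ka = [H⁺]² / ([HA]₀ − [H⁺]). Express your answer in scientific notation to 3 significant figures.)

[H⁺] = 10^(−pH) = 10^(−5.20) = 6.310e-06 M. For HA ⇌ H⁺ + A⁻, Ka = [H⁺][A⁻]/[HA] = [H⁺]² / ([HA]₀ − [H⁺]) = (6.310e-06)² / (0.082 − 6.310e-06) = 4.86e-10.

K_a = 4.86e-10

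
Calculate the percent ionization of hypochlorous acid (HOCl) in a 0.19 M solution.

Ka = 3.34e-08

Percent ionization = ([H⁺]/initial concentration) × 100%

Using Ka equilibrium: x² + Ka×x - Ka×C = 0. Solving: [H⁺] = 7.9645e-05. Percent = (7.9645e-05/0.19) × 100

Percent ionization = 0.0419%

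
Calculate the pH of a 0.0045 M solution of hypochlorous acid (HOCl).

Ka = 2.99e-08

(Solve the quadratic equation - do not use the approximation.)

x² + Ka×x - Ka×C = 0. Using quadratic formula: [H⁺] = 1.1585e-05

pH = 4.94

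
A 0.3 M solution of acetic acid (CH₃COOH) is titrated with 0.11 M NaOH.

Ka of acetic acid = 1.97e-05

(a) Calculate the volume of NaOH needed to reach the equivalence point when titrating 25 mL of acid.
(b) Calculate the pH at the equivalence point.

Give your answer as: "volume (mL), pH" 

moles acid = 0.3 × 25/1000 = 0.0075 mol; V_base = moles/0.11 × 1000 = 68.2 mL. At equivalence only the conjugate base is present: [A⁻] = 0.0075/0.093 = 8.0488e-02 M. Kb = Kw/Ka = 5.08e-10; [OH⁻] = √(Kb × [A⁻]) = 6.3919e-06; pOH = 5.19; pH = 14 - pOH = 8.81.

V = 68.2 mL, pH = 8.81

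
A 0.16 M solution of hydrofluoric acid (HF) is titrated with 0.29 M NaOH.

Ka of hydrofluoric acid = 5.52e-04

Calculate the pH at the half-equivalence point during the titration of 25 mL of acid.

At half-equivalence [HA] = [A⁻], so Henderson-Hasselbalch gives pH = pKa = -log(5.52e-04) = 3.26.

pH = pKa = 3.26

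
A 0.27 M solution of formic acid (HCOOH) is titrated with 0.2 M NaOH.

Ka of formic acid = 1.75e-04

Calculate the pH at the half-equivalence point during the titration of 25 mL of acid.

At half-equivalence [HA] = [A⁻], so Henderson-Hasselbalch gives pH = pKa = -log(1.75e-04) = 3.76.

pH = pKa = 3.76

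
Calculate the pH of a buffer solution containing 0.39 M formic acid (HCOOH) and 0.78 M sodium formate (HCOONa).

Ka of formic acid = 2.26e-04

pKa = -log(2.26e-04) = 3.65. pH = pKa + log([A⁻]/[HA]) = 3.65 + log(0.78/0.39)

pH = 3.95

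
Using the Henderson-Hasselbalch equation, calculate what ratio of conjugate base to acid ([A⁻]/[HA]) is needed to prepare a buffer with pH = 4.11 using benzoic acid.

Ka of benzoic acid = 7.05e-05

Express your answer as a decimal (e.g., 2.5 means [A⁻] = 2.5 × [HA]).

pKa = -log(7.05e-05) = 4.1518. pH = pKa + log([A⁻]/[HA]), so log([A⁻]/[HA]) = pH − pKa = 4.11 − 4.1518 = -0.0418. [A⁻]/[HA] = 10^(-0.0418) = 0.908

[A⁻]/[HA] = 0.908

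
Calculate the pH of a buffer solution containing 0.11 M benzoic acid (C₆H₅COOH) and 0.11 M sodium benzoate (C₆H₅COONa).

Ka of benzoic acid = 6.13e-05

pKa = -log(6.13e-05) = 4.21. pH = pKa + log([A⁻]/[HA]) = 4.21 + log(0.11/0.11)

pH = 4.21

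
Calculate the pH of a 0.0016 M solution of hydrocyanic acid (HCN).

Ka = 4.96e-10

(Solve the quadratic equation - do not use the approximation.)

x² + Ka×x - Ka×C = 0. Using quadratic formula: [H⁺] = 8.9059e-07

pH = 6.05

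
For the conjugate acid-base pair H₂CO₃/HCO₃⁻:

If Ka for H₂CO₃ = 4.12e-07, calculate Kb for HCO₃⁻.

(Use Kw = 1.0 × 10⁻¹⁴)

For a conjugate pair Ka × Kb = Kw, so Kb = Kw/Ka = 1.0 × 10⁻¹⁴ / 4.12e-07 = 2.43e-08.

K_b = 2.43e-08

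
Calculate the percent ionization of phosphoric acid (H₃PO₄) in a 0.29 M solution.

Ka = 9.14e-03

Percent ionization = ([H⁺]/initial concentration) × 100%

Using Ka equilibrium: x² + Ka×x - Ka×C = 0. Solving: [H⁺] = 4.7116e-02. Percent = (4.7116e-02/0.29) × 100

Percent ionization = 16.2%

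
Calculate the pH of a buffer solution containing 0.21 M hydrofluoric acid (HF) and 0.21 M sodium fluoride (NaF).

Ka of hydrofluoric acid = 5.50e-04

pKa = -log(5.50e-04) = 3.26. pH = pKa + log([A⁻]/[HA]) = 3.26 + log(0.21/0.21)

pH = 3.26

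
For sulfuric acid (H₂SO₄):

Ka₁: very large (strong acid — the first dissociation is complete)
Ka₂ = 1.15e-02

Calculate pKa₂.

pKa₂ = -log(Ka₂) = -log(1.15e-02) = 1.94.

pK_{a2} = 1.94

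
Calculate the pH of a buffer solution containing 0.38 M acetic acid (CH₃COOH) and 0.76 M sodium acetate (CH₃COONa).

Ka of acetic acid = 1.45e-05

pKa = -log(1.45e-05) = 4.84. pH = pKa + log([A⁻]/[HA]) = 4.84 + log(0.76/0.38)

pH = 5.14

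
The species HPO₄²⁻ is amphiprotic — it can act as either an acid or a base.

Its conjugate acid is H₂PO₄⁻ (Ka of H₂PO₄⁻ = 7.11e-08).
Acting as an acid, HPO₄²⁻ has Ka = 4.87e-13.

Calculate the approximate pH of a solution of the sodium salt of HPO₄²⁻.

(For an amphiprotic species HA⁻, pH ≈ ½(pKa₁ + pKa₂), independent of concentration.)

pKa₁ = -log(7.11e-08) = 7.15; pKa₂ = -log(4.87e-13) = 12.31. For an amphiprotic species, pH ≈ ½(pKa₁ + pKa₂) = ½(7.15 + 12.31) = 9.73.

pH = 9.73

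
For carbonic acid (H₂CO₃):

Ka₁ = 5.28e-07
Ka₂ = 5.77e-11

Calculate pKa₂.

pKa₂ = -log(Ka₂) = -log(5.77e-11) = 10.24.

pK_{a2} = 10.24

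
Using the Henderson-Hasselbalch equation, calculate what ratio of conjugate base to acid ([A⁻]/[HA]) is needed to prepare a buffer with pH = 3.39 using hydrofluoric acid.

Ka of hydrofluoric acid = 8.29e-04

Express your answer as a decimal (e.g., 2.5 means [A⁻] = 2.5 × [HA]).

pKa = -log(8.29e-04) = 3.0814. pH = pKa + log([A⁻]/[HA]), so log([A⁻]/[HA]) = pH − pKa = 3.39 − 3.0814 = 0.3086. [A⁻]/[HA] = 10^(0.3086) = 2.03

[A⁻]/[HA] = 2.03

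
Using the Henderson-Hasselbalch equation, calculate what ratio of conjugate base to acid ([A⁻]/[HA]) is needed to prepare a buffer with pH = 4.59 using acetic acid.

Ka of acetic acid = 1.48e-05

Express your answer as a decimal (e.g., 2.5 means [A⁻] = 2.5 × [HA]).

pKa = -log(1.48e-05) = 4.8297. pH = pKa + log([A⁻]/[HA]), so log([A⁻]/[HA]) = pH − pKa = 4.59 − 4.8297 = -0.2397. [A⁻]/[HA] = 10^(-0.2397) = 0.576

[A⁻]/[HA] = 0.576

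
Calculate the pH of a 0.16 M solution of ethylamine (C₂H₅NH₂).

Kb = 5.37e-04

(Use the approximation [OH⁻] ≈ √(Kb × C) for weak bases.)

[OH⁻] = √(Kb × C) = √(5.37e-04 × 0.16) = 9.2693e-03. pOH = 2.03, pH = 14 - pOH

pH = 11.97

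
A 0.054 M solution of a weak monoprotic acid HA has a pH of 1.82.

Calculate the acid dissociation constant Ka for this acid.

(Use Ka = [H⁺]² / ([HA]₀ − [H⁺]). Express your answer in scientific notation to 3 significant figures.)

[H⁺] = 10^(−pH) = 10^(−1.82) = 1.514e-02 M. For HA ⇌ H⁺ + A⁻, Ka = [H⁺][A⁻]/[HA] = [H⁺]² / ([HA]₀ − [H⁺]) = (1.514e-02)² / (0.054 − 1.514e-02) = 5.89e-03.

K_a = 5.89e-03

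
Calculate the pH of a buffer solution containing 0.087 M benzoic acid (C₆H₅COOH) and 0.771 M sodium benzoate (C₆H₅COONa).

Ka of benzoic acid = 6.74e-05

pKa = -log(6.74e-05) = 4.17. pH = pKa + log([A⁻]/[HA]) = 4.17 + log(0.771/0.087)

pH = 5.12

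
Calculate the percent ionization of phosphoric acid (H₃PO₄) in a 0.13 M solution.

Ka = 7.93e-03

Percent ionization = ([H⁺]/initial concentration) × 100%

Using Ka equilibrium: x² + Ka×x - Ka×C = 0. Solving: [H⁺] = 2.8387e-02. Percent = (2.8387e-02/0.13) × 100

Percent ionization = 21.8%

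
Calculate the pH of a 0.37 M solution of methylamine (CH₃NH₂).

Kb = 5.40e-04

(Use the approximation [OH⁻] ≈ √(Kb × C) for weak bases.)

[OH⁻] = √(Kb × C) = √(5.40e-04 × 0.37) = 1.4135e-02. pOH = 1.85, pH = 14 - pOH

pH = 12.15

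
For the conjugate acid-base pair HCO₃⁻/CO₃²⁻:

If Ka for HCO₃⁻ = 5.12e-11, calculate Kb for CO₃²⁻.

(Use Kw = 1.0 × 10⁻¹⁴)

For a conjugate pair Ka × Kb = Kw, so Kb = Kw/Ka = 1.0 × 10⁻¹⁴ / 5.12e-11 = 1.95e-04.

K_b = 1.95e-04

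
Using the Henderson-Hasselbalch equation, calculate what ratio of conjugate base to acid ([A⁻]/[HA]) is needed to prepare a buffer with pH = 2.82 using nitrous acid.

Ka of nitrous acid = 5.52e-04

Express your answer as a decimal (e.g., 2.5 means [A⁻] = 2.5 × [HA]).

pKa = -log(5.52e-04) = 3.2581. pH = pKa + log([A⁻]/[HA]), so log([A⁻]/[HA]) = pH − pKa = 2.82 − 3.2581 = -0.4381. [A⁻]/[HA] = 10^(-0.4381) = 0.365

[A⁻]/[HA] = 0.365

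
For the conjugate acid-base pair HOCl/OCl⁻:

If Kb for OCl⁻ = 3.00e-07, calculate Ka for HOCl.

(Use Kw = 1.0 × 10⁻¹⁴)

For a conjugate pair Ka × Kb = Kw, so Ka = Kw/Kb = 1.0 × 10⁻¹⁴ / 3.00e-07 = 3.33e-08.

K_a = 3.33e-08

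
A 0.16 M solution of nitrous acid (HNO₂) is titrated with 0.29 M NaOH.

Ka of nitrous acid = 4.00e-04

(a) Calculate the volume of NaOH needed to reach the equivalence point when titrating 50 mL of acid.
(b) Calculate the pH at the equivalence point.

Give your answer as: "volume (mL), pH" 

moles acid = 0.16 × 50/1000 = 0.008 mol; V_base = moles/0.29 × 1000 = 27.6 mL. At equivalence only the conjugate base is present: [A⁻] = 0.008/0.078 = 1.0311e-01 M. Kb = Kw/Ka = 2.50e-11; [OH⁻] = √(Kb × [A⁻]) = 1.6055e-06; pOH = 5.79; pH = 14 - pOH = 8.21.

V = 27.6 mL, pH = 8.21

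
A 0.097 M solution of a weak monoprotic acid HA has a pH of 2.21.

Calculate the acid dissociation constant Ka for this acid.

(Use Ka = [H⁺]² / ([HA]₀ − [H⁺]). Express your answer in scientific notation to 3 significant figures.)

[H⁺] = 10^(−pH) = 10^(−2.21) = 6.166e-03 M. For HA ⇌ H⁺ + A⁻, Ka = [H⁺][A⁻]/[HA] = [H⁺]² / ([HA]₀ − [H⁺]) = (6.166e-03)² / (0.097 − 6.166e-03) = 4.19e-04.

K_a = 4.19e-04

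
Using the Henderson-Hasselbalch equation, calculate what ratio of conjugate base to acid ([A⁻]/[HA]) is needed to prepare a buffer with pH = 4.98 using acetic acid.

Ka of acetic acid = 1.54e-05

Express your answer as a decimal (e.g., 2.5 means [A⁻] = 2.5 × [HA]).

pKa = -log(1.54e-05) = 4.8125. pH = pKa + log([A⁻]/[HA]), so log([A⁻]/[HA]) = pH − pKa = 4.98 − 4.8125 = 0.1675. [A⁻]/[HA] = 10^(0.1675) = 1.47

[A⁻]/[HA] = 1.47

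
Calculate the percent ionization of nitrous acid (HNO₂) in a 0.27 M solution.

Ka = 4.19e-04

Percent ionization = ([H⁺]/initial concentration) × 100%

Using Ka equilibrium: x² + Ka×x - Ka×C = 0. Solving: [H⁺] = 1.0429e-02. Percent = (1.0429e-02/0.27) × 100

Percent ionization = 3.86%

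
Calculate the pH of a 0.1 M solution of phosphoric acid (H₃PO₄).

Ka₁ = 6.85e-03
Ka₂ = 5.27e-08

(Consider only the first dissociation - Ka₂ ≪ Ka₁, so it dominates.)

First dissociation dominates. From Ka₁ = [H⁺][HA⁻]/[H₂A], x² + Ka₁·x − Ka₁·C = 0 with C = 0.1 M and Ka₁ = 6.85e-03. Solving: [H⁺] = (−Ka₁ + √(Ka₁² + 4·Ka₁·C)) / 2 = 2.2971e-02 M. pH = -log(2.2971e-02) = 1.64.

pH = 1.64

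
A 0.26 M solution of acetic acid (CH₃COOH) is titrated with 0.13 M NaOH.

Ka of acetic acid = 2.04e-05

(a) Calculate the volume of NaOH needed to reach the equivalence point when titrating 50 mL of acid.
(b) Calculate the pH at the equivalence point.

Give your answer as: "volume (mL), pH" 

moles acid = 0.26 × 50/1000 = 0.013 mol; V_base = moles/0.13 × 1000 = 100.0 mL. At equivalence only the conjugate base is present: [A⁻] = 0.013/0.150 = 8.6667e-02 M. Kb = Kw/Ka = 4.90e-10; [OH⁻] = √(Kb × [A⁻]) = 6.5179e-06; pOH = 5.19; pH = 14 - pOH = 8.81.

V = 100.0 mL, pH = 8.81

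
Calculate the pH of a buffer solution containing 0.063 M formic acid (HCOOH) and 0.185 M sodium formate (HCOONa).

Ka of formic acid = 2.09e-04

pKa = -log(2.09e-04) = 3.68. pH = pKa + log([A⁻]/[HA]) = 3.68 + log(0.185/0.063)

pH = 4.15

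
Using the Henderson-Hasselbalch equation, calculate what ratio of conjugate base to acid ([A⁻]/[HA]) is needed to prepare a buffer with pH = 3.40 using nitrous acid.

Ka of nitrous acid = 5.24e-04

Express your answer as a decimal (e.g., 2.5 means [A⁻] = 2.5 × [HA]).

pKa = -log(5.24e-04) = 3.2807. pH = pKa + log([A⁻]/[HA]), so log([A⁻]/[HA]) = pH − pKa = 3.40 − 3.2807 = 0.1193. [A⁻]/[HA] = 10^(0.1193) = 1.32

[A⁻]/[HA] = 1.32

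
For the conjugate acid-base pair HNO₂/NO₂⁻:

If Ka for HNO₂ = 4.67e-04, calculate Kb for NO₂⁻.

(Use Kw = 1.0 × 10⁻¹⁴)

For a conjugate pair Ka × Kb = Kw, so Kb = Kw/Ka = 1.0 × 10⁻¹⁴ / 4.67e-04 = 2.14e-11.

K_b = 2.14e-11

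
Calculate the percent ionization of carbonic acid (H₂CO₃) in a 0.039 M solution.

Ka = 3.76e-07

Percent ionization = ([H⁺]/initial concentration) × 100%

Using Ka equilibrium: x² + Ka×x - Ka×C = 0. Solving: [H⁺] = 1.2091e-04. Percent = (1.2091e-04/0.039) × 100

Percent ionization = 0.31%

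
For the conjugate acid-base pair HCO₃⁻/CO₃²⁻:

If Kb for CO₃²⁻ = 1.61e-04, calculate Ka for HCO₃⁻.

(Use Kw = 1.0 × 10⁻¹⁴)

For a conjugate pair Ka × Kb = Kw, so Ka = Kw/Kb = 1.0 × 10⁻¹⁴ / 1.61e-04 = 6.21e-11.

K_a = 6.21e-11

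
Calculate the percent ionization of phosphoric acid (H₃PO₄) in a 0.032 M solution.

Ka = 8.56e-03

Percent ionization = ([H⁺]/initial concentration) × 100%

Using Ka equilibrium: x² + Ka×x - Ka×C = 0. Solving: [H⁺] = 1.2815e-02. Percent = (1.2815e-02/0.032) × 100

Percent ionization = 40%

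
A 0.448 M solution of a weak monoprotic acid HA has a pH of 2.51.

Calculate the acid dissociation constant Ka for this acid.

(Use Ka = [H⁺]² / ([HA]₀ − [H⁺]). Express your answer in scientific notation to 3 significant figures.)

[H⁺] = 10^(−pH) = 10^(−2.51) = 3.090e-03 M. For HA ⇌ H⁺ + A⁻, Ka = [H⁺][A⁻]/[HA] = [H⁺]² / ([HA]₀ − [H⁺]) = (3.090e-03)² / (0.448 − 3.090e-03) = 2.15e-05.

K_a = 2.15e-05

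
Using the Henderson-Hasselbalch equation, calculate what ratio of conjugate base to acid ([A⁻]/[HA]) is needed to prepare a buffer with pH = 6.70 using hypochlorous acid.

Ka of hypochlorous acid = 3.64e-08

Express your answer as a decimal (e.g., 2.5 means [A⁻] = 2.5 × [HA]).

pKa = -log(3.64e-08) = 7.4389. pH = pKa + log([A⁻]/[HA]), so log([A⁻]/[HA]) = pH − pKa = 6.70 − 7.4389 = -0.7389. [A⁻]/[HA] = 10^(-0.7389) = 0.182

[A⁻]/[HA] = 0.182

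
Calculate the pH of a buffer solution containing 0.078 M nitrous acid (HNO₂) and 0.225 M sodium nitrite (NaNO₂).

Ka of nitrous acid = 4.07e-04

pKa = -log(4.07e-04) = 3.39. pH = pKa + log([A⁻]/[HA]) = 3.39 + log(0.225/0.078)

pH = 3.85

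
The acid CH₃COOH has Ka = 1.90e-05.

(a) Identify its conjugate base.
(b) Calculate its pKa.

(a) The conjugate base is formed by removing one H⁺ from CH₃COOH, giving CH₃COO⁻. (b) pKa = -log(Ka) = -log(1.90e-05) = 4.72.

Conjugate base: CH₃COO⁻; pK_a = 4.72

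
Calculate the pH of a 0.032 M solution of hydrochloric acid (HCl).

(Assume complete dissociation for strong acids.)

[H⁺] = 0.032 M for strong acid. pH = -log[H⁺] = -log(0.032)

pH = 1.49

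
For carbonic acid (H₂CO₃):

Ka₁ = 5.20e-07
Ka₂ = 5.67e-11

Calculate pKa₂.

pKa₂ = -log(Ka₂) = -log(5.67e-11) = 10.25.

pK_{a2} = 10.25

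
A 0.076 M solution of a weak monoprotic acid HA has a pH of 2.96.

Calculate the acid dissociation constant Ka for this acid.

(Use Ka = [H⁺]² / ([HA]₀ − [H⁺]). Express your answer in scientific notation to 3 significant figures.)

[H⁺] = 10^(−pH) = 10^(−2.96) = 1.096e-03 M. For HA ⇌ H⁺ + A⁻, Ka = [H⁺][A⁻]/[HA] = [H⁺]² / ([HA]₀ − [H⁺]) = (1.096e-03)² / (0.076 − 1.096e-03) = 1.61e-05.

K_a = 1.61e-05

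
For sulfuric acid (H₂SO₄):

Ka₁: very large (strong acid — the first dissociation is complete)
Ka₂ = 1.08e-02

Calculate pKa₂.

pKa₂ = -log(Ka₂) = -log(1.08e-02) = 1.97.

pK_{a2} = 1.97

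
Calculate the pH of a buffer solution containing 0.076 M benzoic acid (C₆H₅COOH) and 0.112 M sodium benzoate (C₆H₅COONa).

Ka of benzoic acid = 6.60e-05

pKa = -log(6.60e-05) = 4.18. pH = pKa + log([A⁻]/[HA]) = 4.18 + log(0.112/0.076)

pH = 4.35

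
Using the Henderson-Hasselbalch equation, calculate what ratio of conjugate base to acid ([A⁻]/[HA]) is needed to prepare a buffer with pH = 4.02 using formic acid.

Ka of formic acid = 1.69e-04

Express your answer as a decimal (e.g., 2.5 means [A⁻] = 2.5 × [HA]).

pKa = -log(1.69e-04) = 3.7721. pH = pKa + log([A⁻]/[HA]), so log([A⁻]/[HA]) = pH − pKa = 4.02 − 3.7721 = 0.2479. [A⁻]/[HA] = 10^(0.2479) = 1.77

[A⁻]/[HA] = 1.77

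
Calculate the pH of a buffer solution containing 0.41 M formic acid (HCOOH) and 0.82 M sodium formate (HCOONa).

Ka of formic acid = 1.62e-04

pKa = -log(1.62e-04) = 3.79. pH = pKa + log([A⁻]/[HA]) = 3.79 + log(0.82/0.41)

pH = 4.09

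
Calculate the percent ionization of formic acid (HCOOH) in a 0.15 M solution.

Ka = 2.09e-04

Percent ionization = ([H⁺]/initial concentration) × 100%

Using Ka equilibrium: x² + Ka×x - Ka×C = 0. Solving: [H⁺] = 5.4956e-03. Percent = (5.4956e-03/0.15) × 100

Percent ionization = 3.66%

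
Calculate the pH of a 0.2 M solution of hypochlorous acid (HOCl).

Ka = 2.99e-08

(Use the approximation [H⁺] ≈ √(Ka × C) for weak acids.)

[H⁺] = √(Ka × C) = √(2.99e-08 × 0.2) = 7.7330e-05. pH = -log(7.7330e-05)

pH = 4.11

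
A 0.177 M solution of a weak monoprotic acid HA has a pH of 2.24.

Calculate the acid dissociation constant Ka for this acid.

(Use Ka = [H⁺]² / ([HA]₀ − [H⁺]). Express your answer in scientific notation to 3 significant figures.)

[H⁺] = 10^(−pH) = 10^(−2.24) = 5.754e-03 M. For HA ⇌ H⁺ + A⁻, Ka = [H⁺][A⁻]/[HA] = [H⁺]² / ([HA]₀ − [H⁺]) = (5.754e-03)² / (0.177 − 5.754e-03) = 1.93e-04.

K_a = 1.93e-04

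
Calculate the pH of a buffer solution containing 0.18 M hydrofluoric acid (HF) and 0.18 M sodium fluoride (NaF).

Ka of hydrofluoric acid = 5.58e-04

pKa = -log(5.58e-04) = 3.25. pH = pKa + log([A⁻]/[HA]) = 3.25 + log(0.18/0.18)

pH = 3.25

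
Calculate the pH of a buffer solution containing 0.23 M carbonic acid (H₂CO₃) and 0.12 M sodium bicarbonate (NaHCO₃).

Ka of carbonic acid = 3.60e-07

pKa = -log(3.60e-07) = 6.44. pH = pKa + log([A⁻]/[HA]) = 6.44 + log(0.12/0.23)

pH = 6.16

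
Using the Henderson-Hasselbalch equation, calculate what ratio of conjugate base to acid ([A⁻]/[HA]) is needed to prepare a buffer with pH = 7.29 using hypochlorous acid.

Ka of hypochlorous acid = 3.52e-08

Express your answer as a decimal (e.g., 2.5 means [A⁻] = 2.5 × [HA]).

pKa = -log(3.52e-08) = 7.4535. pH = pKa + log([A⁻]/[HA]), so log([A⁻]/[HA]) = pH − pKa = 7.29 − 7.4535 = -0.1635. [A⁻]/[HA] = 10^(-0.1635) = 0.686

[A⁻]/[HA] = 0.686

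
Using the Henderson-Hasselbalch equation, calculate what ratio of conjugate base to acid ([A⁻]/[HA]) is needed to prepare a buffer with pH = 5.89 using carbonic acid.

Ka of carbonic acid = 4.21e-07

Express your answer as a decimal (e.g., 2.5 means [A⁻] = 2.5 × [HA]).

pKa = -log(4.21e-07) = 6.3757. pH = pKa + log([A⁻]/[HA]), so log([A⁻]/[HA]) = pH − pKa = 5.89 − 6.3757 = -0.4857. [A⁻]/[HA] = 10^(-0.4857) = 0.327

[A⁻]/[HA] = 0.327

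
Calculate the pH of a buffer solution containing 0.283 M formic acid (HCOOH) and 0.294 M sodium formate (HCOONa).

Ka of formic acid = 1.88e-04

pKa = -log(1.88e-04) = 3.73. pH = pKa + log([A⁻]/[HA]) = 3.73 + log(0.294/0.283)

pH = 3.74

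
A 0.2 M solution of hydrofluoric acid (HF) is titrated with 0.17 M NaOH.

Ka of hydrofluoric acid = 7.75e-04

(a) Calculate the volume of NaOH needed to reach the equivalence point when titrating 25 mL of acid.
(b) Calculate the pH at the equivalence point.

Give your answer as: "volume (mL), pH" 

moles acid = 0.2 × 25/1000 = 0.005 mol; V_base = moles/0.17 × 1000 = 29.4 mL. At equivalence only the conjugate base is present: [A⁻] = 0.005/0.054 = 9.1892e-02 M. Kb = Kw/Ka = 1.29e-11; [OH⁻] = √(Kb × [A⁻]) = 1.0889e-06; pOH = 5.96; pH = 14 - pOH = 8.04.

V = 29.4 mL, pH = 8.04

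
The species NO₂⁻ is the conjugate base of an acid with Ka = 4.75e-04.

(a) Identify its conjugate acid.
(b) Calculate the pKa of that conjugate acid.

(a) The conjugate acid is formed by adding one H⁺ to NO₂⁻, giving HNO₂. (b) pKa = -log(Ka) = -log(4.75e-04) = 3.32.

Conjugate acid: HNO₂; pK_a = 3.32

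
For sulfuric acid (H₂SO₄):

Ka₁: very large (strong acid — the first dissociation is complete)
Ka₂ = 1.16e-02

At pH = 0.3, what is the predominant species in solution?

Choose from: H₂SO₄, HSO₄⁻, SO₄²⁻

The first dissociation is complete, so H₂SO₄ itself is never the predominant species in water; pKa₂ = -log(1.16e-02) = 1.94. For a polyprotic acid the predominant species crosses at each pKa: below pKa_n the protonated form dominates, above it the deprotonated form does. At pH = 0.3, the predominant species is HSO₄⁻.

HSO₄⁻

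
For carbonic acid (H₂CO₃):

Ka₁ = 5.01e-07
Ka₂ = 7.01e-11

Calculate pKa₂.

pKa₂ = -log(Ka₂) = -log(7.01e-11) = 10.15.

pK_{a2} = 10.15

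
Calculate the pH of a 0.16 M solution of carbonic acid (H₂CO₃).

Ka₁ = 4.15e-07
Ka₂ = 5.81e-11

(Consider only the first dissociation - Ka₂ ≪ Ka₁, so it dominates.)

First dissociation dominates. From Ka₁ = [H⁺][HA⁻]/[H₂A], x² + Ka₁·x − Ka₁·C = 0 with C = 0.16 M and Ka₁ = 4.15e-07. Solving: [H⁺] = (−Ka₁ + √(Ka₁² + 4·Ka₁·C)) / 2 = 2.5747e-04 M. pH = -log(2.5747e-04) = 3.59.

pH = 3.59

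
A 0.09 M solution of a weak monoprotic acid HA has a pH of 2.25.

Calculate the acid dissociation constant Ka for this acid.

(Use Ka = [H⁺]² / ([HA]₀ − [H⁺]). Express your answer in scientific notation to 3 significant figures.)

[H⁺] = 10^(−pH) = 10^(−2.25) = 5.623e-03 M. For HA ⇌ H⁺ + A⁻, Ka = [H⁺][A⁻]/[HA] = [H⁺]² / ([HA]₀ − [H⁺]) = (5.623e-03)² / (0.09 − 5.623e-03) = 3.75e-04.

K_a = 3.75e-04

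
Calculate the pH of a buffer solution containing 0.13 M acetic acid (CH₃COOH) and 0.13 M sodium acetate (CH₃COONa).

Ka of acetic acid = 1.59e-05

pKa = -log(1.59e-05) = 4.80. pH = pKa + log([A⁻]/[HA]) = 4.80 + log(0.13/0.13)

pH = 4.80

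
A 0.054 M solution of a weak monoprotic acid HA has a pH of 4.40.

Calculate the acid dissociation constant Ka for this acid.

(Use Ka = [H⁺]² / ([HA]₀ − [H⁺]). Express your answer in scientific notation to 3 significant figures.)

[H⁺] = 10^(−pH) = 10^(−4.40) = 3.981e-05 M. For HA ⇌ H⁺ + A⁻, Ka = [H⁺][A⁻]/[HA] = [H⁺]² / ([HA]₀ − [H⁺]) = (3.981e-05)² / (0.054 − 3.981e-05) = 2.94e-08.

K_a = 2.94e-08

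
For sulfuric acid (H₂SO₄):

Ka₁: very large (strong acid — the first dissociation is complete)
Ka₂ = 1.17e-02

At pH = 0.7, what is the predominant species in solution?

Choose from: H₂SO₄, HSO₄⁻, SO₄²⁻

The first dissociation is complete, so H₂SO₄ itself is never the predominant species in water; pKa₂ = -log(1.17e-02) = 1.93. For a polyprotic acid the predominant species crosses at each pKa: below pKa_n the protonated form dominates, above it the deprotonated form does. At pH = 0.7, the predominant species is HSO₄⁻.

HSO₄⁻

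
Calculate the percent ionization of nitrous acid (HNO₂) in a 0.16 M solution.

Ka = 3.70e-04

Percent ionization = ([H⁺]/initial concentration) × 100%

Using Ka equilibrium: x² + Ka×x - Ka×C = 0. Solving: [H⁺] = 7.5114e-03. Percent = (7.5114e-03/0.16) × 100

Percent ionization = 4.69%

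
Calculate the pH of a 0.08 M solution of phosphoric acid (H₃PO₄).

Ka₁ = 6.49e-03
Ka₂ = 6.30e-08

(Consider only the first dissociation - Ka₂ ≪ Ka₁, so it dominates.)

First dissociation dominates. From Ka₁ = [H⁺][HA⁻]/[H₂A], x² + Ka₁·x − Ka₁·C = 0 with C = 0.08 M and Ka₁ = 6.49e-03. Solving: [H⁺] = (−Ka₁ + √(Ka₁² + 4·Ka₁·C)) / 2 = 1.9771e-02 M. pH = -log(1.9771e-02) = 1.70.

pH = 1.70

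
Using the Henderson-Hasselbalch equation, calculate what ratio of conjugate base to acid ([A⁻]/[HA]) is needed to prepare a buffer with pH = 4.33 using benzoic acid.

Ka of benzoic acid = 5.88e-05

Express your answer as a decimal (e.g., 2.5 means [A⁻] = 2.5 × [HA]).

pKa = -log(5.88e-05) = 4.2306. pH = pKa + log([A⁻]/[HA]), so log([A⁻]/[HA]) = pH − pKa = 4.33 − 4.2306 = 0.0994. [A⁻]/[HA] = 10^(0.0994) = 1.26

[A⁻]/[HA] = 1.26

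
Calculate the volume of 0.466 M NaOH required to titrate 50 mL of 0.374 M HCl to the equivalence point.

At equivalence: moles acid = moles base. moles HCl = 0.374 × 50/1000 = 0.0187 mol. V_base = moles / 0.466 × 1000 = 40.1 mL.

V_{base} = 40.1 mL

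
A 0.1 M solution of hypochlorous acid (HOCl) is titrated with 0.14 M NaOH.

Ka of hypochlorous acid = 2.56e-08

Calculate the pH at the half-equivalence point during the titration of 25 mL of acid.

At half-equivalence [HA] = [A⁻], so Henderson-Hasselbalch gives pH = pKa = -log(2.56e-08) = 7.59.

pH = pKa = 7.59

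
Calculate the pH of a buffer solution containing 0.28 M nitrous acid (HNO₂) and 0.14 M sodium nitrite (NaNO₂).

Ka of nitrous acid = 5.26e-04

pKa = -log(5.26e-04) = 3.28. pH = pKa + log([A⁻]/[HA]) = 3.28 + log(0.14/0.28)

pH = 2.98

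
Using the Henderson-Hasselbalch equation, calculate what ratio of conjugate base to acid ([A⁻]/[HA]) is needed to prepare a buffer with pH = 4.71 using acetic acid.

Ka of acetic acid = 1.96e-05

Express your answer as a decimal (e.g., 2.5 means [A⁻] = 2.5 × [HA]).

pKa = -log(1.96e-05) = 4.7077. pH = pKa + log([A⁻]/[HA]), so log([A⁻]/[HA]) = pH − pKa = 4.71 − 4.7077 = 0.0023. [A⁻]/[HA] = 10^(0.0023) = 1.01

[A⁻]/[HA] = 1.01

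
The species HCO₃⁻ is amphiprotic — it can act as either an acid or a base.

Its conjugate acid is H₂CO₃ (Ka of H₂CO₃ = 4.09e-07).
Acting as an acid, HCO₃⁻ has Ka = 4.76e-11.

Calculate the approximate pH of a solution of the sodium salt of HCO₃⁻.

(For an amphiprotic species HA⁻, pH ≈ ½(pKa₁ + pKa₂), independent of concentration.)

pKa₁ = -log(4.09e-07) = 6.39; pKa₂ = -log(4.76e-11) = 10.32. For an amphiprotic species, pH ≈ ½(pKa₁ + pKa₂) = ½(6.39 + 10.32) = 8.36.

pH = 8.36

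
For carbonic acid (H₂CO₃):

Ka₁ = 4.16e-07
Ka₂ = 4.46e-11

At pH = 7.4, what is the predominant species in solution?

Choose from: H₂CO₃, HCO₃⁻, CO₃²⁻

pKa₁ = 6.38, pKa₂ = 10.35. For a polyprotic acid the predominant species crosses at each pKa: below pKa_n the protonated form dominates, above it the deprotonated form does. At pH = 7.4, the predominant species is HCO₃⁻.

HCO₃⁻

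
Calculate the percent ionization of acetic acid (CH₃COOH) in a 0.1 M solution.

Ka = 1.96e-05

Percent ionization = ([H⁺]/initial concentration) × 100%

Using Ka equilibrium: x² + Ka×x - Ka×C = 0. Solving: [H⁺] = 1.3902e-03. Percent = (1.3902e-03/0.1) × 100

Percent ionization = 1.39%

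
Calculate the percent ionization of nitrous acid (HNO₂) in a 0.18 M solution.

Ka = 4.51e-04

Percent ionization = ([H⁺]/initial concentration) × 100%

Using Ka equilibrium: x² + Ka×x - Ka×C = 0. Solving: [H⁺] = 8.7873e-03. Percent = (8.7873e-03/0.18) × 100

Percent ionization = 4.88%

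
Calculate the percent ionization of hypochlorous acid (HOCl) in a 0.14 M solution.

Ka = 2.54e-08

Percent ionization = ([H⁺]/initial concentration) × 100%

Using Ka equilibrium: x² + Ka×x - Ka×C = 0. Solving: [H⁺] = 5.9620e-05. Percent = (5.9620e-05/0.14) × 100

Percent ionization = 0.0426%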